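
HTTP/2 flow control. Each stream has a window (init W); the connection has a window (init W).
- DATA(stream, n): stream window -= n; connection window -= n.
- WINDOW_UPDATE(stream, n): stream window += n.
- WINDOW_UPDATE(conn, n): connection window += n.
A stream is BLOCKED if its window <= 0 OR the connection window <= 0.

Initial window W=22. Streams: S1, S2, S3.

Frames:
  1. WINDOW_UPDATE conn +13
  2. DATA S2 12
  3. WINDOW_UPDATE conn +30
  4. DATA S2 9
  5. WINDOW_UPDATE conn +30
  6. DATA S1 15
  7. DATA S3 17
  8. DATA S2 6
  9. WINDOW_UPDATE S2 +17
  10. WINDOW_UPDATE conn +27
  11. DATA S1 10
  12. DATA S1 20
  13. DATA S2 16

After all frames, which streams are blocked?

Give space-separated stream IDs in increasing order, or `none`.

Op 1: conn=35 S1=22 S2=22 S3=22 blocked=[]
Op 2: conn=23 S1=22 S2=10 S3=22 blocked=[]
Op 3: conn=53 S1=22 S2=10 S3=22 blocked=[]
Op 4: conn=44 S1=22 S2=1 S3=22 blocked=[]
Op 5: conn=74 S1=22 S2=1 S3=22 blocked=[]
Op 6: conn=59 S1=7 S2=1 S3=22 blocked=[]
Op 7: conn=42 S1=7 S2=1 S3=5 blocked=[]
Op 8: conn=36 S1=7 S2=-5 S3=5 blocked=[2]
Op 9: conn=36 S1=7 S2=12 S3=5 blocked=[]
Op 10: conn=63 S1=7 S2=12 S3=5 blocked=[]
Op 11: conn=53 S1=-3 S2=12 S3=5 blocked=[1]
Op 12: conn=33 S1=-23 S2=12 S3=5 blocked=[1]
Op 13: conn=17 S1=-23 S2=-4 S3=5 blocked=[1, 2]

Answer: S1 S2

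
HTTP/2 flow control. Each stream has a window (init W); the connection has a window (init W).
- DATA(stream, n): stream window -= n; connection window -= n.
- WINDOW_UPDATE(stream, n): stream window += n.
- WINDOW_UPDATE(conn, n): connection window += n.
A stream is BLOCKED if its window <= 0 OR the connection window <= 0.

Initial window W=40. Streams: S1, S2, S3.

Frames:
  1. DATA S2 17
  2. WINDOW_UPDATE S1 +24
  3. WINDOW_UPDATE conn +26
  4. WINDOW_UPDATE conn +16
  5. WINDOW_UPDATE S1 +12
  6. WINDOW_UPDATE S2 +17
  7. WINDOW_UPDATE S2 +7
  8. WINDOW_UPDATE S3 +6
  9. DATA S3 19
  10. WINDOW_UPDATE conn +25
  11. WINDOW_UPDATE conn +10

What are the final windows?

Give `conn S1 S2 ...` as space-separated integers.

Op 1: conn=23 S1=40 S2=23 S3=40 blocked=[]
Op 2: conn=23 S1=64 S2=23 S3=40 blocked=[]
Op 3: conn=49 S1=64 S2=23 S3=40 blocked=[]
Op 4: conn=65 S1=64 S2=23 S3=40 blocked=[]
Op 5: conn=65 S1=76 S2=23 S3=40 blocked=[]
Op 6: conn=65 S1=76 S2=40 S3=40 blocked=[]
Op 7: conn=65 S1=76 S2=47 S3=40 blocked=[]
Op 8: conn=65 S1=76 S2=47 S3=46 blocked=[]
Op 9: conn=46 S1=76 S2=47 S3=27 blocked=[]
Op 10: conn=71 S1=76 S2=47 S3=27 blocked=[]
Op 11: conn=81 S1=76 S2=47 S3=27 blocked=[]

Answer: 81 76 47 27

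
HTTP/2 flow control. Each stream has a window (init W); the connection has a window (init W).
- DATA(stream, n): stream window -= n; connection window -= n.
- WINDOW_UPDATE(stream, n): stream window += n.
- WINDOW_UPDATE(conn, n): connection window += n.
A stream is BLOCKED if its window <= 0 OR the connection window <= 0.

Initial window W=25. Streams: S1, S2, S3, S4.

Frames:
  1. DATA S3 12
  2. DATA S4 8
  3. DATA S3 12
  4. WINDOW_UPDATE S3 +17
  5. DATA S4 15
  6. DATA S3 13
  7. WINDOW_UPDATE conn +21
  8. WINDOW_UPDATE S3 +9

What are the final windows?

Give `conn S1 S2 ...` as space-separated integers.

Op 1: conn=13 S1=25 S2=25 S3=13 S4=25 blocked=[]
Op 2: conn=5 S1=25 S2=25 S3=13 S4=17 blocked=[]
Op 3: conn=-7 S1=25 S2=25 S3=1 S4=17 blocked=[1, 2, 3, 4]
Op 4: conn=-7 S1=25 S2=25 S3=18 S4=17 blocked=[1, 2, 3, 4]
Op 5: conn=-22 S1=25 S2=25 S3=18 S4=2 blocked=[1, 2, 3, 4]
Op 6: conn=-35 S1=25 S2=25 S3=5 S4=2 blocked=[1, 2, 3, 4]
Op 7: conn=-14 S1=25 S2=25 S3=5 S4=2 blocked=[1, 2, 3, 4]
Op 8: conn=-14 S1=25 S2=25 S3=14 S4=2 blocked=[1, 2, 3, 4]

Answer: -14 25 25 14 2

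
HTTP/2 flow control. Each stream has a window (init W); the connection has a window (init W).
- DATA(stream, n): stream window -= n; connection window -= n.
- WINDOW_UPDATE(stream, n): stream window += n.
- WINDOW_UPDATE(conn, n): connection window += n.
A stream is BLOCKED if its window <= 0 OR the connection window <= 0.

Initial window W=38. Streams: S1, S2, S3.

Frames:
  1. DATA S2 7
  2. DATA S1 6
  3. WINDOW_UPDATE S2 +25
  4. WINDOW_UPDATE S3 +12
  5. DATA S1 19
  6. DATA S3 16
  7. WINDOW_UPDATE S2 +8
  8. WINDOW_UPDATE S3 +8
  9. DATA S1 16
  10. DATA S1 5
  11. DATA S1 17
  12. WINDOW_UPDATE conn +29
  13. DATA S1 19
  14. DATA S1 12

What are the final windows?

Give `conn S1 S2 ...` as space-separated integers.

Answer: -50 -56 64 42

Derivation:
Op 1: conn=31 S1=38 S2=31 S3=38 blocked=[]
Op 2: conn=25 S1=32 S2=31 S3=38 blocked=[]
Op 3: conn=25 S1=32 S2=56 S3=38 blocked=[]
Op 4: conn=25 S1=32 S2=56 S3=50 blocked=[]
Op 5: conn=6 S1=13 S2=56 S3=50 blocked=[]
Op 6: conn=-10 S1=13 S2=56 S3=34 blocked=[1, 2, 3]
Op 7: conn=-10 S1=13 S2=64 S3=34 blocked=[1, 2, 3]
Op 8: conn=-10 S1=13 S2=64 S3=42 blocked=[1, 2, 3]
Op 9: conn=-26 S1=-3 S2=64 S3=42 blocked=[1, 2, 3]
Op 10: conn=-31 S1=-8 S2=64 S3=42 blocked=[1, 2, 3]
Op 11: conn=-48 S1=-25 S2=64 S3=42 blocked=[1, 2, 3]
Op 12: conn=-19 S1=-25 S2=64 S3=42 blocked=[1, 2, 3]
Op 13: conn=-38 S1=-44 S2=64 S3=42 blocked=[1, 2, 3]
Op 14: conn=-50 S1=-56 S2=64 S3=42 blocked=[1, 2, 3]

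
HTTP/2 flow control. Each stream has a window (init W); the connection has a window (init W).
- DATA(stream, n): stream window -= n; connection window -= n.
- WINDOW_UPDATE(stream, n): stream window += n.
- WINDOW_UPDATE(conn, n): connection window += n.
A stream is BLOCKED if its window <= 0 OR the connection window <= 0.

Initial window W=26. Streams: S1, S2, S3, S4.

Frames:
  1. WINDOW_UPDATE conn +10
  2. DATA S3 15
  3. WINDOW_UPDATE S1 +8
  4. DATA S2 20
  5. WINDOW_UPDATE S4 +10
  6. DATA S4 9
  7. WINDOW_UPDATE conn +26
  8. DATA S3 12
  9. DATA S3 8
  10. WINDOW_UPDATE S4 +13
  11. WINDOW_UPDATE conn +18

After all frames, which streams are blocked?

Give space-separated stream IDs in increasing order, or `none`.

Op 1: conn=36 S1=26 S2=26 S3=26 S4=26 blocked=[]
Op 2: conn=21 S1=26 S2=26 S3=11 S4=26 blocked=[]
Op 3: conn=21 S1=34 S2=26 S3=11 S4=26 blocked=[]
Op 4: conn=1 S1=34 S2=6 S3=11 S4=26 blocked=[]
Op 5: conn=1 S1=34 S2=6 S3=11 S4=36 blocked=[]
Op 6: conn=-8 S1=34 S2=6 S3=11 S4=27 blocked=[1, 2, 3, 4]
Op 7: conn=18 S1=34 S2=6 S3=11 S4=27 blocked=[]
Op 8: conn=6 S1=34 S2=6 S3=-1 S4=27 blocked=[3]
Op 9: conn=-2 S1=34 S2=6 S3=-9 S4=27 blocked=[1, 2, 3, 4]
Op 10: conn=-2 S1=34 S2=6 S3=-9 S4=40 blocked=[1, 2, 3, 4]
Op 11: conn=16 S1=34 S2=6 S3=-9 S4=40 blocked=[3]

Answer: S3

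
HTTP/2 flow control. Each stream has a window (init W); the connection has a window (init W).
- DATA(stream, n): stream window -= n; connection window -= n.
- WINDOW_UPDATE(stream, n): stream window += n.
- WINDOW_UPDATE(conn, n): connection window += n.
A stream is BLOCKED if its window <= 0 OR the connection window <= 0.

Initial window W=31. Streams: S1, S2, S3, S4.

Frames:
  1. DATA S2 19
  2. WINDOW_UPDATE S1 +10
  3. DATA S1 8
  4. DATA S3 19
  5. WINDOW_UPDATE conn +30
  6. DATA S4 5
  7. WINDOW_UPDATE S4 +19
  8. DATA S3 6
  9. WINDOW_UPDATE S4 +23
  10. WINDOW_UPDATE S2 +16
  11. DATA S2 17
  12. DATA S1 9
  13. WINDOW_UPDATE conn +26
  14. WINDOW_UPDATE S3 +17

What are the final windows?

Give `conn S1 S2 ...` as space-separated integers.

Answer: 4 24 11 23 68

Derivation:
Op 1: conn=12 S1=31 S2=12 S3=31 S4=31 blocked=[]
Op 2: conn=12 S1=41 S2=12 S3=31 S4=31 blocked=[]
Op 3: conn=4 S1=33 S2=12 S3=31 S4=31 blocked=[]
Op 4: conn=-15 S1=33 S2=12 S3=12 S4=31 blocked=[1, 2, 3, 4]
Op 5: conn=15 S1=33 S2=12 S3=12 S4=31 blocked=[]
Op 6: conn=10 S1=33 S2=12 S3=12 S4=26 blocked=[]
Op 7: conn=10 S1=33 S2=12 S3=12 S4=45 blocked=[]
Op 8: conn=4 S1=33 S2=12 S3=6 S4=45 blocked=[]
Op 9: conn=4 S1=33 S2=12 S3=6 S4=68 blocked=[]
Op 10: conn=4 S1=33 S2=28 S3=6 S4=68 blocked=[]
Op 11: conn=-13 S1=33 S2=11 S3=6 S4=68 blocked=[1, 2, 3, 4]
Op 12: conn=-22 S1=24 S2=11 S3=6 S4=68 blocked=[1, 2, 3, 4]
Op 13: conn=4 S1=24 S2=11 S3=6 S4=68 blocked=[]
Op 14: conn=4 S1=24 S2=11 S3=23 S4=68 blocked=[]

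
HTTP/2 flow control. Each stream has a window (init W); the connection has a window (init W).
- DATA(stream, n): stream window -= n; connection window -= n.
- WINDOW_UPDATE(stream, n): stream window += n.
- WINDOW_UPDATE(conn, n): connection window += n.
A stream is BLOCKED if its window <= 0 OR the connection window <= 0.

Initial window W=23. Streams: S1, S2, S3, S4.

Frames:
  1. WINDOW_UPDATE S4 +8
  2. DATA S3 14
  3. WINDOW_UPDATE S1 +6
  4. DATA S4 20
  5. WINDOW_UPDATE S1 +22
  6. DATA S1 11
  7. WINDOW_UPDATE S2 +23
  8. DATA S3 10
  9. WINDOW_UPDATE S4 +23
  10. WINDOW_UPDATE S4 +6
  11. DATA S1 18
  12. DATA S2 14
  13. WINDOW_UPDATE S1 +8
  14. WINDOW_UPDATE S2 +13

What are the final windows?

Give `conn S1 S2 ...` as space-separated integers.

Op 1: conn=23 S1=23 S2=23 S3=23 S4=31 blocked=[]
Op 2: conn=9 S1=23 S2=23 S3=9 S4=31 blocked=[]
Op 3: conn=9 S1=29 S2=23 S3=9 S4=31 blocked=[]
Op 4: conn=-11 S1=29 S2=23 S3=9 S4=11 blocked=[1, 2, 3, 4]
Op 5: conn=-11 S1=51 S2=23 S3=9 S4=11 blocked=[1, 2, 3, 4]
Op 6: conn=-22 S1=40 S2=23 S3=9 S4=11 blocked=[1, 2, 3, 4]
Op 7: conn=-22 S1=40 S2=46 S3=9 S4=11 blocked=[1, 2, 3, 4]
Op 8: conn=-32 S1=40 S2=46 S3=-1 S4=11 blocked=[1, 2, 3, 4]
Op 9: conn=-32 S1=40 S2=46 S3=-1 S4=34 blocked=[1, 2, 3, 4]
Op 10: conn=-32 S1=40 S2=46 S3=-1 S4=40 blocked=[1, 2, 3, 4]
Op 11: conn=-50 S1=22 S2=46 S3=-1 S4=40 blocked=[1, 2, 3, 4]
Op 12: conn=-64 S1=22 S2=32 S3=-1 S4=40 blocked=[1, 2, 3, 4]
Op 13: conn=-64 S1=30 S2=32 S3=-1 S4=40 blocked=[1, 2, 3, 4]
Op 14: conn=-64 S1=30 S2=45 S3=-1 S4=40 blocked=[1, 2, 3, 4]

Answer: -64 30 45 -1 40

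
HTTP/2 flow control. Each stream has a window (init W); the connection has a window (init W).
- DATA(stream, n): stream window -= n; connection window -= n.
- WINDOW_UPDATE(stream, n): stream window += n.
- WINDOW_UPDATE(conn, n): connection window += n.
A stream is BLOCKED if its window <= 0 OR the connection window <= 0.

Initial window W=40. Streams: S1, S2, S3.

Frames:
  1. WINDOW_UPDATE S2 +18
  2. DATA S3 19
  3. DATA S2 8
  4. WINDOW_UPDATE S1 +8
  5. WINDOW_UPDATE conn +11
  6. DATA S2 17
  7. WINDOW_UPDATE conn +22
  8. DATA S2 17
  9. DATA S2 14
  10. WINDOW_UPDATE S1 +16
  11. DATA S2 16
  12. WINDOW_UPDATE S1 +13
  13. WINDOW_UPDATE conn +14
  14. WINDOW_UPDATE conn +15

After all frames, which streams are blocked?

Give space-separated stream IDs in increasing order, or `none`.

Answer: S2

Derivation:
Op 1: conn=40 S1=40 S2=58 S3=40 blocked=[]
Op 2: conn=21 S1=40 S2=58 S3=21 blocked=[]
Op 3: conn=13 S1=40 S2=50 S3=21 blocked=[]
Op 4: conn=13 S1=48 S2=50 S3=21 blocked=[]
Op 5: conn=24 S1=48 S2=50 S3=21 blocked=[]
Op 6: conn=7 S1=48 S2=33 S3=21 blocked=[]
Op 7: conn=29 S1=48 S2=33 S3=21 blocked=[]
Op 8: conn=12 S1=48 S2=16 S3=21 blocked=[]
Op 9: conn=-2 S1=48 S2=2 S3=21 blocked=[1, 2, 3]
Op 10: conn=-2 S1=64 S2=2 S3=21 blocked=[1, 2, 3]
Op 11: conn=-18 S1=64 S2=-14 S3=21 blocked=[1, 2, 3]
Op 12: conn=-18 S1=77 S2=-14 S3=21 blocked=[1, 2, 3]
Op 13: conn=-4 S1=77 S2=-14 S3=21 blocked=[1, 2, 3]
Op 14: conn=11 S1=77 S2=-14 S3=21 blocked=[2]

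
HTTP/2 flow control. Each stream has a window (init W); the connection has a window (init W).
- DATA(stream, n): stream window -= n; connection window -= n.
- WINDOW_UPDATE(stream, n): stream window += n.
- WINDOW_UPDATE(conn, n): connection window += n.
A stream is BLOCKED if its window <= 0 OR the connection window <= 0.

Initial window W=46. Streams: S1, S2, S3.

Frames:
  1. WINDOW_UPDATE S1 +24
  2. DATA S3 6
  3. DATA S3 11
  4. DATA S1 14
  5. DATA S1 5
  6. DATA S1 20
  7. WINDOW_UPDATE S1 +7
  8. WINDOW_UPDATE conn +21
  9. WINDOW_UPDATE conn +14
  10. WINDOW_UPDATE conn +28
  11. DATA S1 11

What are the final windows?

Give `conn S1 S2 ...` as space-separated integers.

Op 1: conn=46 S1=70 S2=46 S3=46 blocked=[]
Op 2: conn=40 S1=70 S2=46 S3=40 blocked=[]
Op 3: conn=29 S1=70 S2=46 S3=29 blocked=[]
Op 4: conn=15 S1=56 S2=46 S3=29 blocked=[]
Op 5: conn=10 S1=51 S2=46 S3=29 blocked=[]
Op 6: conn=-10 S1=31 S2=46 S3=29 blocked=[1, 2, 3]
Op 7: conn=-10 S1=38 S2=46 S3=29 blocked=[1, 2, 3]
Op 8: conn=11 S1=38 S2=46 S3=29 blocked=[]
Op 9: conn=25 S1=38 S2=46 S3=29 blocked=[]
Op 10: conn=53 S1=38 S2=46 S3=29 blocked=[]
Op 11: conn=42 S1=27 S2=46 S3=29 blocked=[]

Answer: 42 27 46 29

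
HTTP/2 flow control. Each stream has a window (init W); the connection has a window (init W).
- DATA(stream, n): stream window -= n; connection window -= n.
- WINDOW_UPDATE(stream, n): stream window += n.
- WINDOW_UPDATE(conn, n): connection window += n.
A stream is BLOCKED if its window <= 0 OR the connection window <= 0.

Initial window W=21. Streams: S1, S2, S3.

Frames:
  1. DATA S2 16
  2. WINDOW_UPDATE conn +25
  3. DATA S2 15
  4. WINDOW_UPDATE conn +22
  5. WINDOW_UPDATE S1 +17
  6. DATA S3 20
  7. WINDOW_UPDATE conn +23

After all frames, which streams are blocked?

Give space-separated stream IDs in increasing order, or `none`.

Answer: S2

Derivation:
Op 1: conn=5 S1=21 S2=5 S3=21 blocked=[]
Op 2: conn=30 S1=21 S2=5 S3=21 blocked=[]
Op 3: conn=15 S1=21 S2=-10 S3=21 blocked=[2]
Op 4: conn=37 S1=21 S2=-10 S3=21 blocked=[2]
Op 5: conn=37 S1=38 S2=-10 S3=21 blocked=[2]
Op 6: conn=17 S1=38 S2=-10 S3=1 blocked=[2]
Op 7: conn=40 S1=38 S2=-10 S3=1 blocked=[2]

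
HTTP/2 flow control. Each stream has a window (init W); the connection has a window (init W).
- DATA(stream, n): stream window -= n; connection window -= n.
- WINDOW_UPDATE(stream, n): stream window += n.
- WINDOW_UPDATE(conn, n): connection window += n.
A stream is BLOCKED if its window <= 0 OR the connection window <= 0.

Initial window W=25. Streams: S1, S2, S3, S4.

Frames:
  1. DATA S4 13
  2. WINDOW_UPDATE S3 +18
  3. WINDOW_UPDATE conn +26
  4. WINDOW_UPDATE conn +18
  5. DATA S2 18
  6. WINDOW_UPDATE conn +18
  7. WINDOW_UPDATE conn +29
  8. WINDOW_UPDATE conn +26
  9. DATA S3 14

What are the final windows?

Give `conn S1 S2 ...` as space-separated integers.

Op 1: conn=12 S1=25 S2=25 S3=25 S4=12 blocked=[]
Op 2: conn=12 S1=25 S2=25 S3=43 S4=12 blocked=[]
Op 3: conn=38 S1=25 S2=25 S3=43 S4=12 blocked=[]
Op 4: conn=56 S1=25 S2=25 S3=43 S4=12 blocked=[]
Op 5: conn=38 S1=25 S2=7 S3=43 S4=12 blocked=[]
Op 6: conn=56 S1=25 S2=7 S3=43 S4=12 blocked=[]
Op 7: conn=85 S1=25 S2=7 S3=43 S4=12 blocked=[]
Op 8: conn=111 S1=25 S2=7 S3=43 S4=12 blocked=[]
Op 9: conn=97 S1=25 S2=7 S3=29 S4=12 blocked=[]

Answer: 97 25 7 29 12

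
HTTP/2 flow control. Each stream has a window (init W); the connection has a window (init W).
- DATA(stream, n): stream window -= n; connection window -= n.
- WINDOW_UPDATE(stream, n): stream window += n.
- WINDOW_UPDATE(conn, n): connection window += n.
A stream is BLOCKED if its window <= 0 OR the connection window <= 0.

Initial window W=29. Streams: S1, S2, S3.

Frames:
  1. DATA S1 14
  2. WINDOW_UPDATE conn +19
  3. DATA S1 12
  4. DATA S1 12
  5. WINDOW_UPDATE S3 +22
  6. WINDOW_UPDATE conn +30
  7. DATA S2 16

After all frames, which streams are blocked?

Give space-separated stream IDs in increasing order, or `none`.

Op 1: conn=15 S1=15 S2=29 S3=29 blocked=[]
Op 2: conn=34 S1=15 S2=29 S3=29 blocked=[]
Op 3: conn=22 S1=3 S2=29 S3=29 blocked=[]
Op 4: conn=10 S1=-9 S2=29 S3=29 blocked=[1]
Op 5: conn=10 S1=-9 S2=29 S3=51 blocked=[1]
Op 6: conn=40 S1=-9 S2=29 S3=51 blocked=[1]
Op 7: conn=24 S1=-9 S2=13 S3=51 blocked=[1]

Answer: S1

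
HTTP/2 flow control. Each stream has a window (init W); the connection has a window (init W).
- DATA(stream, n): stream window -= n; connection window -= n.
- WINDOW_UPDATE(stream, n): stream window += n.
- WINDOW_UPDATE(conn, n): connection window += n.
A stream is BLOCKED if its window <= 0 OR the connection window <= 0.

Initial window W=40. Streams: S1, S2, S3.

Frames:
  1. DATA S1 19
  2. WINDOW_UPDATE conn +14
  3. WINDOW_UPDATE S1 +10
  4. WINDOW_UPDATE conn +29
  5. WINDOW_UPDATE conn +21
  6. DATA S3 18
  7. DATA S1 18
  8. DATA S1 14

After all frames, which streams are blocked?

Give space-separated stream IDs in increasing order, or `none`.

Answer: S1

Derivation:
Op 1: conn=21 S1=21 S2=40 S3=40 blocked=[]
Op 2: conn=35 S1=21 S2=40 S3=40 blocked=[]
Op 3: conn=35 S1=31 S2=40 S3=40 blocked=[]
Op 4: conn=64 S1=31 S2=40 S3=40 blocked=[]
Op 5: conn=85 S1=31 S2=40 S3=40 blocked=[]
Op 6: conn=67 S1=31 S2=40 S3=22 blocked=[]
Op 7: conn=49 S1=13 S2=40 S3=22 blocked=[]
Op 8: conn=35 S1=-1 S2=40 S3=22 blocked=[1]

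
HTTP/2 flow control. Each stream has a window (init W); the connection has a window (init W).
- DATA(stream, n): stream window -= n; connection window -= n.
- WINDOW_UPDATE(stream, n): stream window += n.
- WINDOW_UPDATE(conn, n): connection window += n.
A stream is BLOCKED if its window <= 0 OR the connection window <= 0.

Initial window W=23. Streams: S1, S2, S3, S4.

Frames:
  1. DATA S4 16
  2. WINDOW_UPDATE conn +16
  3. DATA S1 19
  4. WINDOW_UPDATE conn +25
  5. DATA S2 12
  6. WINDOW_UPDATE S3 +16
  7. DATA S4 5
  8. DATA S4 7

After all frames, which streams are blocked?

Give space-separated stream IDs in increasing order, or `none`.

Answer: S4

Derivation:
Op 1: conn=7 S1=23 S2=23 S3=23 S4=7 blocked=[]
Op 2: conn=23 S1=23 S2=23 S3=23 S4=7 blocked=[]
Op 3: conn=4 S1=4 S2=23 S3=23 S4=7 blocked=[]
Op 4: conn=29 S1=4 S2=23 S3=23 S4=7 blocked=[]
Op 5: conn=17 S1=4 S2=11 S3=23 S4=7 blocked=[]
Op 6: conn=17 S1=4 S2=11 S3=39 S4=7 blocked=[]
Op 7: conn=12 S1=4 S2=11 S3=39 S4=2 blocked=[]
Op 8: conn=5 S1=4 S2=11 S3=39 S4=-5 blocked=[4]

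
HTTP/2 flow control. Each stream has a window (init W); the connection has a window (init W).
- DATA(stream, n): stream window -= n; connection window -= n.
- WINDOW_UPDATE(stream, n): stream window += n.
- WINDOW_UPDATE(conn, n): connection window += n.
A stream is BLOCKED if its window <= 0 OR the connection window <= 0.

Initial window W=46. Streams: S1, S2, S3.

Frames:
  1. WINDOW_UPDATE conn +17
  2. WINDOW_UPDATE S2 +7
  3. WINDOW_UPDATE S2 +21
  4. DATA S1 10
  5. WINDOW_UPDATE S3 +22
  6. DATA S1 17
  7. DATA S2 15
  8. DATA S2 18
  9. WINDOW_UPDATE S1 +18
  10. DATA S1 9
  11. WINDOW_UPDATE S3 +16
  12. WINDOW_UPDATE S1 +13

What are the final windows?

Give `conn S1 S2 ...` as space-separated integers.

Answer: -6 41 41 84

Derivation:
Op 1: conn=63 S1=46 S2=46 S3=46 blocked=[]
Op 2: conn=63 S1=46 S2=53 S3=46 blocked=[]
Op 3: conn=63 S1=46 S2=74 S3=46 blocked=[]
Op 4: conn=53 S1=36 S2=74 S3=46 blocked=[]
Op 5: conn=53 S1=36 S2=74 S3=68 blocked=[]
Op 6: conn=36 S1=19 S2=74 S3=68 blocked=[]
Op 7: conn=21 S1=19 S2=59 S3=68 blocked=[]
Op 8: conn=3 S1=19 S2=41 S3=68 blocked=[]
Op 9: conn=3 S1=37 S2=41 S3=68 blocked=[]
Op 10: conn=-6 S1=28 S2=41 S3=68 blocked=[1, 2, 3]
Op 11: conn=-6 S1=28 S2=41 S3=84 blocked=[1, 2, 3]
Op 12: conn=-6 S1=41 S2=41 S3=84 blocked=[1, 2, 3]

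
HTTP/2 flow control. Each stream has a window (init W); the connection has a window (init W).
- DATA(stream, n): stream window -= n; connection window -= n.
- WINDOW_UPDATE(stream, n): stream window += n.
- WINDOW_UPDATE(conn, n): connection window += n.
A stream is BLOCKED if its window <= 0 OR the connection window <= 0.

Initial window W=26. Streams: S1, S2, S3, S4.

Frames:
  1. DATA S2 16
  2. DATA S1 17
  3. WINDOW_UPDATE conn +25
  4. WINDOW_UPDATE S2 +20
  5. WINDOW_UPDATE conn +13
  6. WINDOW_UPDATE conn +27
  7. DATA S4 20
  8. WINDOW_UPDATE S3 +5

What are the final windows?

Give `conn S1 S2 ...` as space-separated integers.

Op 1: conn=10 S1=26 S2=10 S3=26 S4=26 blocked=[]
Op 2: conn=-7 S1=9 S2=10 S3=26 S4=26 blocked=[1, 2, 3, 4]
Op 3: conn=18 S1=9 S2=10 S3=26 S4=26 blocked=[]
Op 4: conn=18 S1=9 S2=30 S3=26 S4=26 blocked=[]
Op 5: conn=31 S1=9 S2=30 S3=26 S4=26 blocked=[]
Op 6: conn=58 S1=9 S2=30 S3=26 S4=26 blocked=[]
Op 7: conn=38 S1=9 S2=30 S3=26 S4=6 blocked=[]
Op 8: conn=38 S1=9 S2=30 S3=31 S4=6 blocked=[]

Answer: 38 9 30 31 6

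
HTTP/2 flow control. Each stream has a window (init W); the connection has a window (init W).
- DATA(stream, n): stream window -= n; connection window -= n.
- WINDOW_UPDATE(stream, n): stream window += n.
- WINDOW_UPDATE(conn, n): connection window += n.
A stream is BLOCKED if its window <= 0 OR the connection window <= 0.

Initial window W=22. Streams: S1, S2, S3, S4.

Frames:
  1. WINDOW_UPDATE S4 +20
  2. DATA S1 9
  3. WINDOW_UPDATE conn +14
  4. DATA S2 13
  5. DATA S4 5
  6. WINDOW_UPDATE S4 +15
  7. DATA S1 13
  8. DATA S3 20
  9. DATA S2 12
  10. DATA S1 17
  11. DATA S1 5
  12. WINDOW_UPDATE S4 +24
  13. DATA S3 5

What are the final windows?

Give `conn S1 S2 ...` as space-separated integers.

Op 1: conn=22 S1=22 S2=22 S3=22 S4=42 blocked=[]
Op 2: conn=13 S1=13 S2=22 S3=22 S4=42 blocked=[]
Op 3: conn=27 S1=13 S2=22 S3=22 S4=42 blocked=[]
Op 4: conn=14 S1=13 S2=9 S3=22 S4=42 blocked=[]
Op 5: conn=9 S1=13 S2=9 S3=22 S4=37 blocked=[]
Op 6: conn=9 S1=13 S2=9 S3=22 S4=52 blocked=[]
Op 7: conn=-4 S1=0 S2=9 S3=22 S4=52 blocked=[1, 2, 3, 4]
Op 8: conn=-24 S1=0 S2=9 S3=2 S4=52 blocked=[1, 2, 3, 4]
Op 9: conn=-36 S1=0 S2=-3 S3=2 S4=52 blocked=[1, 2, 3, 4]
Op 10: conn=-53 S1=-17 S2=-3 S3=2 S4=52 blocked=[1, 2, 3, 4]
Op 11: conn=-58 S1=-22 S2=-3 S3=2 S4=52 blocked=[1, 2, 3, 4]
Op 12: conn=-58 S1=-22 S2=-3 S3=2 S4=76 blocked=[1, 2, 3, 4]
Op 13: conn=-63 S1=-22 S2=-3 S3=-3 S4=76 blocked=[1, 2, 3, 4]

Answer: -63 -22 -3 -3 76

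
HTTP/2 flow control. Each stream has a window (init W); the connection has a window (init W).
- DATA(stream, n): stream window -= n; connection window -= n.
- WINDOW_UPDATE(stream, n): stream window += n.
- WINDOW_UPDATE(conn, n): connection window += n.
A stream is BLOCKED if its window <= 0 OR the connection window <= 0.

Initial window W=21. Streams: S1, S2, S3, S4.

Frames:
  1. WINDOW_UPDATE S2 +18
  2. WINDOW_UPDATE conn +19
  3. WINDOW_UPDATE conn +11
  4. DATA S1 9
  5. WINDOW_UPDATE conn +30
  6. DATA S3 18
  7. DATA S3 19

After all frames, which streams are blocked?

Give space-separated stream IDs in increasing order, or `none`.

Op 1: conn=21 S1=21 S2=39 S3=21 S4=21 blocked=[]
Op 2: conn=40 S1=21 S2=39 S3=21 S4=21 blocked=[]
Op 3: conn=51 S1=21 S2=39 S3=21 S4=21 blocked=[]
Op 4: conn=42 S1=12 S2=39 S3=21 S4=21 blocked=[]
Op 5: conn=72 S1=12 S2=39 S3=21 S4=21 blocked=[]
Op 6: conn=54 S1=12 S2=39 S3=3 S4=21 blocked=[]
Op 7: conn=35 S1=12 S2=39 S3=-16 S4=21 blocked=[3]

Answer: S3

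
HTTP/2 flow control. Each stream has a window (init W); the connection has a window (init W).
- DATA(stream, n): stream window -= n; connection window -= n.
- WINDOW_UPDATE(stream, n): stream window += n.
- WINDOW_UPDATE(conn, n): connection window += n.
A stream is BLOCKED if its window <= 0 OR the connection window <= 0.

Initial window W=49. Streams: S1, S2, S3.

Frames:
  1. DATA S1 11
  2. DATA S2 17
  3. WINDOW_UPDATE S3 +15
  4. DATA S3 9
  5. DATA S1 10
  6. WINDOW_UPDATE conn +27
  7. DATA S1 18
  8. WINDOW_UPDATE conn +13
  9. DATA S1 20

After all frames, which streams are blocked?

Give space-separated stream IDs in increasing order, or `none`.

Answer: S1

Derivation:
Op 1: conn=38 S1=38 S2=49 S3=49 blocked=[]
Op 2: conn=21 S1=38 S2=32 S3=49 blocked=[]
Op 3: conn=21 S1=38 S2=32 S3=64 blocked=[]
Op 4: conn=12 S1=38 S2=32 S3=55 blocked=[]
Op 5: conn=2 S1=28 S2=32 S3=55 blocked=[]
Op 6: conn=29 S1=28 S2=32 S3=55 blocked=[]
Op 7: conn=11 S1=10 S2=32 S3=55 blocked=[]
Op 8: conn=24 S1=10 S2=32 S3=55 blocked=[]
Op 9: conn=4 S1=-10 S2=32 S3=55 blocked=[1]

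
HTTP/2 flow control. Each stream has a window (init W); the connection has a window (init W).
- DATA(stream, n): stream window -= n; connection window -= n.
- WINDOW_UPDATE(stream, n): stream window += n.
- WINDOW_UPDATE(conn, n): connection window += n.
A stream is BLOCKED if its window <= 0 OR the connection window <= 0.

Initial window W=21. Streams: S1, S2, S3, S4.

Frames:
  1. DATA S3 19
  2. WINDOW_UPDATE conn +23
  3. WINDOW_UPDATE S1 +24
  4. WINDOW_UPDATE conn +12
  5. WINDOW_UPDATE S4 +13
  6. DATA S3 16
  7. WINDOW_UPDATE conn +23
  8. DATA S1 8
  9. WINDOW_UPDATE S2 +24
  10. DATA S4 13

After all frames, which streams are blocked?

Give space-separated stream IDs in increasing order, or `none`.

Answer: S3

Derivation:
Op 1: conn=2 S1=21 S2=21 S3=2 S4=21 blocked=[]
Op 2: conn=25 S1=21 S2=21 S3=2 S4=21 blocked=[]
Op 3: conn=25 S1=45 S2=21 S3=2 S4=21 blocked=[]
Op 4: conn=37 S1=45 S2=21 S3=2 S4=21 blocked=[]
Op 5: conn=37 S1=45 S2=21 S3=2 S4=34 blocked=[]
Op 6: conn=21 S1=45 S2=21 S3=-14 S4=34 blocked=[3]
Op 7: conn=44 S1=45 S2=21 S3=-14 S4=34 blocked=[3]
Op 8: conn=36 S1=37 S2=21 S3=-14 S4=34 blocked=[3]
Op 9: conn=36 S1=37 S2=45 S3=-14 S4=34 blocked=[3]
Op 10: conn=23 S1=37 S2=45 S3=-14 S4=21 blocked=[3]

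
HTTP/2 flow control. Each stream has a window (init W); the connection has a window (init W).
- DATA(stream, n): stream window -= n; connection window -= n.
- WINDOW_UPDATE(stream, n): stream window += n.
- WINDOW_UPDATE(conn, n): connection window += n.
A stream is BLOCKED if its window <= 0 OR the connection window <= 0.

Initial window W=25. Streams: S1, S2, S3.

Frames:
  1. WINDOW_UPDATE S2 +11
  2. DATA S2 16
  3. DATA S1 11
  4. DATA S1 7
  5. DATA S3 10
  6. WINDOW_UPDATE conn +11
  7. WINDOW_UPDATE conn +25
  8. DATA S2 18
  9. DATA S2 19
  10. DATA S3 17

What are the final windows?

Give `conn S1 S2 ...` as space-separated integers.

Answer: -37 7 -17 -2

Derivation:
Op 1: conn=25 S1=25 S2=36 S3=25 blocked=[]
Op 2: conn=9 S1=25 S2=20 S3=25 blocked=[]
Op 3: conn=-2 S1=14 S2=20 S3=25 blocked=[1, 2, 3]
Op 4: conn=-9 S1=7 S2=20 S3=25 blocked=[1, 2, 3]
Op 5: conn=-19 S1=7 S2=20 S3=15 blocked=[1, 2, 3]
Op 6: conn=-8 S1=7 S2=20 S3=15 blocked=[1, 2, 3]
Op 7: conn=17 S1=7 S2=20 S3=15 blocked=[]
Op 8: conn=-1 S1=7 S2=2 S3=15 blocked=[1, 2, 3]
Op 9: conn=-20 S1=7 S2=-17 S3=15 blocked=[1, 2, 3]
Op 10: conn=-37 S1=7 S2=-17 S3=-2 blocked=[1, 2, 3]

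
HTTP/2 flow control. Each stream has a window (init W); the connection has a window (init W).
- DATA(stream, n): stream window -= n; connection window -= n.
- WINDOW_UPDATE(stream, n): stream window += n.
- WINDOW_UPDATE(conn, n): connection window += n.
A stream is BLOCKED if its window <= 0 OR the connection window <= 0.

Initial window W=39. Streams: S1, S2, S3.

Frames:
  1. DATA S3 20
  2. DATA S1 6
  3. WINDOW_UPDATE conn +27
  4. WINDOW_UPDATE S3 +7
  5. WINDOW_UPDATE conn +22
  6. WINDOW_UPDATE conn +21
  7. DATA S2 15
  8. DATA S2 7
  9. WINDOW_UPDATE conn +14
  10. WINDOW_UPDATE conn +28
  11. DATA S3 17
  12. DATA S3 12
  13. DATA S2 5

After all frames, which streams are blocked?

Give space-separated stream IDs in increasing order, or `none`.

Answer: S3

Derivation:
Op 1: conn=19 S1=39 S2=39 S3=19 blocked=[]
Op 2: conn=13 S1=33 S2=39 S3=19 blocked=[]
Op 3: conn=40 S1=33 S2=39 S3=19 blocked=[]
Op 4: conn=40 S1=33 S2=39 S3=26 blocked=[]
Op 5: conn=62 S1=33 S2=39 S3=26 blocked=[]
Op 6: conn=83 S1=33 S2=39 S3=26 blocked=[]
Op 7: conn=68 S1=33 S2=24 S3=26 blocked=[]
Op 8: conn=61 S1=33 S2=17 S3=26 blocked=[]
Op 9: conn=75 S1=33 S2=17 S3=26 blocked=[]
Op 10: conn=103 S1=33 S2=17 S3=26 blocked=[]
Op 11: conn=86 S1=33 S2=17 S3=9 blocked=[]
Op 12: conn=74 S1=33 S2=17 S3=-3 blocked=[3]
Op 13: conn=69 S1=33 S2=12 S3=-3 blocked=[3]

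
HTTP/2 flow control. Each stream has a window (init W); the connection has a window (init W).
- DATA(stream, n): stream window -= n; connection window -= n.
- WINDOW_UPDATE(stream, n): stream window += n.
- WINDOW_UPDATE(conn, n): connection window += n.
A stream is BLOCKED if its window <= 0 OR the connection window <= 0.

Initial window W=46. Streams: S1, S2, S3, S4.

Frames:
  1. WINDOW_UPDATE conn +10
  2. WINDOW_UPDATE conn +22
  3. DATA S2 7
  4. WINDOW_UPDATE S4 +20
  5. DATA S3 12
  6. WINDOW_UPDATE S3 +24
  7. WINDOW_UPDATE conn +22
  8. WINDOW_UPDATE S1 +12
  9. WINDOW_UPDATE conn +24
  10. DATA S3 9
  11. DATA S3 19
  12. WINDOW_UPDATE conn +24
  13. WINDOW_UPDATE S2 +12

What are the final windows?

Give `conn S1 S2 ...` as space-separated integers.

Answer: 101 58 51 30 66

Derivation:
Op 1: conn=56 S1=46 S2=46 S3=46 S4=46 blocked=[]
Op 2: conn=78 S1=46 S2=46 S3=46 S4=46 blocked=[]
Op 3: conn=71 S1=46 S2=39 S3=46 S4=46 blocked=[]
Op 4: conn=71 S1=46 S2=39 S3=46 S4=66 blocked=[]
Op 5: conn=59 S1=46 S2=39 S3=34 S4=66 blocked=[]
Op 6: conn=59 S1=46 S2=39 S3=58 S4=66 blocked=[]
Op 7: conn=81 S1=46 S2=39 S3=58 S4=66 blocked=[]
Op 8: conn=81 S1=58 S2=39 S3=58 S4=66 blocked=[]
Op 9: conn=105 S1=58 S2=39 S3=58 S4=66 blocked=[]
Op 10: conn=96 S1=58 S2=39 S3=49 S4=66 blocked=[]
Op 11: conn=77 S1=58 S2=39 S3=30 S4=66 blocked=[]
Op 12: conn=101 S1=58 S2=39 S3=30 S4=66 blocked=[]
Op 13: conn=101 S1=58 S2=51 S3=30 S4=66 blocked=[]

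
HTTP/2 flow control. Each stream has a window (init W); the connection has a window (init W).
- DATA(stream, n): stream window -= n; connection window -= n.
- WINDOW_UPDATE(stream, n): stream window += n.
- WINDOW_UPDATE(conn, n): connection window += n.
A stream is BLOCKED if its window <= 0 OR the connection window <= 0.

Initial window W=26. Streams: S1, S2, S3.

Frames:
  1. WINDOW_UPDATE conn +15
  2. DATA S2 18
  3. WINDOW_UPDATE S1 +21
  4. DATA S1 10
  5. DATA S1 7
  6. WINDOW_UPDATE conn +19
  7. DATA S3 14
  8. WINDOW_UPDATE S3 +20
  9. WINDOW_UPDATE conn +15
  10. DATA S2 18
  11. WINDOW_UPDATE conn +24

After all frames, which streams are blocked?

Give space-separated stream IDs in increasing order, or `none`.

Op 1: conn=41 S1=26 S2=26 S3=26 blocked=[]
Op 2: conn=23 S1=26 S2=8 S3=26 blocked=[]
Op 3: conn=23 S1=47 S2=8 S3=26 blocked=[]
Op 4: conn=13 S1=37 S2=8 S3=26 blocked=[]
Op 5: conn=6 S1=30 S2=8 S3=26 blocked=[]
Op 6: conn=25 S1=30 S2=8 S3=26 blocked=[]
Op 7: conn=11 S1=30 S2=8 S3=12 blocked=[]
Op 8: conn=11 S1=30 S2=8 S3=32 blocked=[]
Op 9: conn=26 S1=30 S2=8 S3=32 blocked=[]
Op 10: conn=8 S1=30 S2=-10 S3=32 blocked=[2]
Op 11: conn=32 S1=30 S2=-10 S3=32 blocked=[2]

Answer: S2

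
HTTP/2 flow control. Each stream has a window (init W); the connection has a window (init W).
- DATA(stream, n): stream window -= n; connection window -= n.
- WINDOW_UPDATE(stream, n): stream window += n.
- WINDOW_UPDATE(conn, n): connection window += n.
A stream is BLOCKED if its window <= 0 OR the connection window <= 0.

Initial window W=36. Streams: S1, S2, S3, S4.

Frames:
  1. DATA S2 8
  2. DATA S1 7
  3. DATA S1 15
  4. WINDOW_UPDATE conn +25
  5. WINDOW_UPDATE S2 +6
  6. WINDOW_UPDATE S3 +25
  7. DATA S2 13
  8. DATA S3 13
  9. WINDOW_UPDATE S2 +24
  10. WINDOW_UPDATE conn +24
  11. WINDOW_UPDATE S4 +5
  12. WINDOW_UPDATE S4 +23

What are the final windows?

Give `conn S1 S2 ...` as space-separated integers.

Op 1: conn=28 S1=36 S2=28 S3=36 S4=36 blocked=[]
Op 2: conn=21 S1=29 S2=28 S3=36 S4=36 blocked=[]
Op 3: conn=6 S1=14 S2=28 S3=36 S4=36 blocked=[]
Op 4: conn=31 S1=14 S2=28 S3=36 S4=36 blocked=[]
Op 5: conn=31 S1=14 S2=34 S3=36 S4=36 blocked=[]
Op 6: conn=31 S1=14 S2=34 S3=61 S4=36 blocked=[]
Op 7: conn=18 S1=14 S2=21 S3=61 S4=36 blocked=[]
Op 8: conn=5 S1=14 S2=21 S3=48 S4=36 blocked=[]
Op 9: conn=5 S1=14 S2=45 S3=48 S4=36 blocked=[]
Op 10: conn=29 S1=14 S2=45 S3=48 S4=36 blocked=[]
Op 11: conn=29 S1=14 S2=45 S3=48 S4=41 blocked=[]
Op 12: conn=29 S1=14 S2=45 S3=48 S4=64 blocked=[]

Answer: 29 14 45 48 64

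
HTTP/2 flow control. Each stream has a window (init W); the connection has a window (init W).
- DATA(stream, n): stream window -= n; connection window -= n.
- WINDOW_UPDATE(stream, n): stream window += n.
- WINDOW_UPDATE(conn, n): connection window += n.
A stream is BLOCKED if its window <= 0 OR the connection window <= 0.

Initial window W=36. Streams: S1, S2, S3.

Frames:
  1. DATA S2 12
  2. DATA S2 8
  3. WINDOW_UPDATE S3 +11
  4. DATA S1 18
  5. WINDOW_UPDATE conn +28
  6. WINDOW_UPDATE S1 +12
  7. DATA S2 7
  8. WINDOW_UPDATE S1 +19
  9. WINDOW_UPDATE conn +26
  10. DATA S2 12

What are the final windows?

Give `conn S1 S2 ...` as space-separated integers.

Answer: 33 49 -3 47

Derivation:
Op 1: conn=24 S1=36 S2=24 S3=36 blocked=[]
Op 2: conn=16 S1=36 S2=16 S3=36 blocked=[]
Op 3: conn=16 S1=36 S2=16 S3=47 blocked=[]
Op 4: conn=-2 S1=18 S2=16 S3=47 blocked=[1, 2, 3]
Op 5: conn=26 S1=18 S2=16 S3=47 blocked=[]
Op 6: conn=26 S1=30 S2=16 S3=47 blocked=[]
Op 7: conn=19 S1=30 S2=9 S3=47 blocked=[]
Op 8: conn=19 S1=49 S2=9 S3=47 blocked=[]
Op 9: conn=45 S1=49 S2=9 S3=47 blocked=[]
Op 10: conn=33 S1=49 S2=-3 S3=47 blocked=[2]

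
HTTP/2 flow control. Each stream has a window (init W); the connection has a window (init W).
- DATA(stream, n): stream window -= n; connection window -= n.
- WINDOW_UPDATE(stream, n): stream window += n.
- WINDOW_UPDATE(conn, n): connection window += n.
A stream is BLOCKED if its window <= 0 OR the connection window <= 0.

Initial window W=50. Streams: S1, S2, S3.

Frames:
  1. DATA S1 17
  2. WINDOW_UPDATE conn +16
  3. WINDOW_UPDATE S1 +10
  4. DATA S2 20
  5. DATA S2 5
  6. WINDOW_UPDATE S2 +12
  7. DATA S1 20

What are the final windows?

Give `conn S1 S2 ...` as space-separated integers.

Answer: 4 23 37 50

Derivation:
Op 1: conn=33 S1=33 S2=50 S3=50 blocked=[]
Op 2: conn=49 S1=33 S2=50 S3=50 blocked=[]
Op 3: conn=49 S1=43 S2=50 S3=50 blocked=[]
Op 4: conn=29 S1=43 S2=30 S3=50 blocked=[]
Op 5: conn=24 S1=43 S2=25 S3=50 blocked=[]
Op 6: conn=24 S1=43 S2=37 S3=50 blocked=[]
Op 7: conn=4 S1=23 S2=37 S3=50 blocked=[]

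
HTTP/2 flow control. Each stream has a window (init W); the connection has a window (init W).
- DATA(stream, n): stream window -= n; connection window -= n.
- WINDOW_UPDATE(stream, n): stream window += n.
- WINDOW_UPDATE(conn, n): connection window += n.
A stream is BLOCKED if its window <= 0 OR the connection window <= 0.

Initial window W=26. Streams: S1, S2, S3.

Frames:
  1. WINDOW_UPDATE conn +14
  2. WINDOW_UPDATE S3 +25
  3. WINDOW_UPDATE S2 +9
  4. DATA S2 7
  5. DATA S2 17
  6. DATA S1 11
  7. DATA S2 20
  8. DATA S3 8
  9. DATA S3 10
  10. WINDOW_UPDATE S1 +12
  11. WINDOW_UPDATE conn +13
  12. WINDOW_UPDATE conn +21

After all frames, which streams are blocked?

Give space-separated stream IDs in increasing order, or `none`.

Op 1: conn=40 S1=26 S2=26 S3=26 blocked=[]
Op 2: conn=40 S1=26 S2=26 S3=51 blocked=[]
Op 3: conn=40 S1=26 S2=35 S3=51 blocked=[]
Op 4: conn=33 S1=26 S2=28 S3=51 blocked=[]
Op 5: conn=16 S1=26 S2=11 S3=51 blocked=[]
Op 6: conn=5 S1=15 S2=11 S3=51 blocked=[]
Op 7: conn=-15 S1=15 S2=-9 S3=51 blocked=[1, 2, 3]
Op 8: conn=-23 S1=15 S2=-9 S3=43 blocked=[1, 2, 3]
Op 9: conn=-33 S1=15 S2=-9 S3=33 blocked=[1, 2, 3]
Op 10: conn=-33 S1=27 S2=-9 S3=33 blocked=[1, 2, 3]
Op 11: conn=-20 S1=27 S2=-9 S3=33 blocked=[1, 2, 3]
Op 12: conn=1 S1=27 S2=-9 S3=33 blocked=[2]

Answer: S2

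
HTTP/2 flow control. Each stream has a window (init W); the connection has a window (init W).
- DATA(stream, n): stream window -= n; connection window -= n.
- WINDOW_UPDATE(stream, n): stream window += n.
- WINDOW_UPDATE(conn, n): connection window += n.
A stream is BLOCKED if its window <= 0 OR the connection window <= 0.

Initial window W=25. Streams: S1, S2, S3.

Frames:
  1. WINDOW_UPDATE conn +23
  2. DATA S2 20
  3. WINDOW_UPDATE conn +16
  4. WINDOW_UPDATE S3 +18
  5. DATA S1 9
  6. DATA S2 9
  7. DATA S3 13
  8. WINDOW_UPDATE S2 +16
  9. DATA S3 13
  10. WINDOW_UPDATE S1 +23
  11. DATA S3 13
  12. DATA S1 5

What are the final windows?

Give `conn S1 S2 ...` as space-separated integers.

Op 1: conn=48 S1=25 S2=25 S3=25 blocked=[]
Op 2: conn=28 S1=25 S2=5 S3=25 blocked=[]
Op 3: conn=44 S1=25 S2=5 S3=25 blocked=[]
Op 4: conn=44 S1=25 S2=5 S3=43 blocked=[]
Op 5: conn=35 S1=16 S2=5 S3=43 blocked=[]
Op 6: conn=26 S1=16 S2=-4 S3=43 blocked=[2]
Op 7: conn=13 S1=16 S2=-4 S3=30 blocked=[2]
Op 8: conn=13 S1=16 S2=12 S3=30 blocked=[]
Op 9: conn=0 S1=16 S2=12 S3=17 blocked=[1, 2, 3]
Op 10: conn=0 S1=39 S2=12 S3=17 blocked=[1, 2, 3]
Op 11: conn=-13 S1=39 S2=12 S3=4 blocked=[1, 2, 3]
Op 12: conn=-18 S1=34 S2=12 S3=4 blocked=[1, 2, 3]

Answer: -18 34 12 4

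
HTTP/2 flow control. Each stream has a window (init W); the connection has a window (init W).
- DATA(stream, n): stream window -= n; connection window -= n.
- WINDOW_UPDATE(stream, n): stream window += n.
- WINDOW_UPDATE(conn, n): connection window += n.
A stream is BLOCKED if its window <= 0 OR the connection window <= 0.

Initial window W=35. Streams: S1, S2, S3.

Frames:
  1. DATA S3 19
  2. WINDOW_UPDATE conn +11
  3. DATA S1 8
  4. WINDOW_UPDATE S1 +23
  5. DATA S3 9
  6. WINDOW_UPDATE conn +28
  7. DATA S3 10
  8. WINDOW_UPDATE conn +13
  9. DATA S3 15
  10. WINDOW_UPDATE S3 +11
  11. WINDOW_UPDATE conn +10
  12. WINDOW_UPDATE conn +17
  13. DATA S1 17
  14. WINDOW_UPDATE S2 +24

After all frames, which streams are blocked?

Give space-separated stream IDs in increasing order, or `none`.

Op 1: conn=16 S1=35 S2=35 S3=16 blocked=[]
Op 2: conn=27 S1=35 S2=35 S3=16 blocked=[]
Op 3: conn=19 S1=27 S2=35 S3=16 blocked=[]
Op 4: conn=19 S1=50 S2=35 S3=16 blocked=[]
Op 5: conn=10 S1=50 S2=35 S3=7 blocked=[]
Op 6: conn=38 S1=50 S2=35 S3=7 blocked=[]
Op 7: conn=28 S1=50 S2=35 S3=-3 blocked=[3]
Op 8: conn=41 S1=50 S2=35 S3=-3 blocked=[3]
Op 9: conn=26 S1=50 S2=35 S3=-18 blocked=[3]
Op 10: conn=26 S1=50 S2=35 S3=-7 blocked=[3]
Op 11: conn=36 S1=50 S2=35 S3=-7 blocked=[3]
Op 12: conn=53 S1=50 S2=35 S3=-7 blocked=[3]
Op 13: conn=36 S1=33 S2=35 S3=-7 blocked=[3]
Op 14: conn=36 S1=33 S2=59 S3=-7 blocked=[3]

Answer: S3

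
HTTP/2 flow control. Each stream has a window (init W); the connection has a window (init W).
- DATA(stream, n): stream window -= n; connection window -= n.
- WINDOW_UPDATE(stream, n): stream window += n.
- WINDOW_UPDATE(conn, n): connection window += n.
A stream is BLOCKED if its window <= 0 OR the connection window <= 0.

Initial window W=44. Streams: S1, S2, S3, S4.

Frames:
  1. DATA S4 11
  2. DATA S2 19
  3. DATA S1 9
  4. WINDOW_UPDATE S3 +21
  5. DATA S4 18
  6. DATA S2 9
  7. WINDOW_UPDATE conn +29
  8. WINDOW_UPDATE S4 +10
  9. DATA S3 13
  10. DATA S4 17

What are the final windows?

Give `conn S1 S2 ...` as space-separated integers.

Answer: -23 35 16 52 8

Derivation:
Op 1: conn=33 S1=44 S2=44 S3=44 S4=33 blocked=[]
Op 2: conn=14 S1=44 S2=25 S3=44 S4=33 blocked=[]
Op 3: conn=5 S1=35 S2=25 S3=44 S4=33 blocked=[]
Op 4: conn=5 S1=35 S2=25 S3=65 S4=33 blocked=[]
Op 5: conn=-13 S1=35 S2=25 S3=65 S4=15 blocked=[1, 2, 3, 4]
Op 6: conn=-22 S1=35 S2=16 S3=65 S4=15 blocked=[1, 2, 3, 4]
Op 7: conn=7 S1=35 S2=16 S3=65 S4=15 blocked=[]
Op 8: conn=7 S1=35 S2=16 S3=65 S4=25 blocked=[]
Op 9: conn=-6 S1=35 S2=16 S3=52 S4=25 blocked=[1, 2, 3, 4]
Op 10: conn=-23 S1=35 S2=16 S3=52 S4=8 blocked=[1, 2, 3, 4]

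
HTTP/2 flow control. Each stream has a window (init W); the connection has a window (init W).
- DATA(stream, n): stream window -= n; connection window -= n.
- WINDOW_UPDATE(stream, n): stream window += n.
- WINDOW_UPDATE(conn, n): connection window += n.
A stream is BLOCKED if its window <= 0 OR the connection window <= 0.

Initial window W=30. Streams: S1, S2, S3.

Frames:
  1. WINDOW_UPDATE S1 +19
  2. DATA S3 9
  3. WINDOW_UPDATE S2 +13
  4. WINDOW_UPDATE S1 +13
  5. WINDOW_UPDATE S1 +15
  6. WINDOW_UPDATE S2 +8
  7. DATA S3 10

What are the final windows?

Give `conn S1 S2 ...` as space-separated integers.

Answer: 11 77 51 11

Derivation:
Op 1: conn=30 S1=49 S2=30 S3=30 blocked=[]
Op 2: conn=21 S1=49 S2=30 S3=21 blocked=[]
Op 3: conn=21 S1=49 S2=43 S3=21 blocked=[]
Op 4: conn=21 S1=62 S2=43 S3=21 blocked=[]
Op 5: conn=21 S1=77 S2=43 S3=21 blocked=[]
Op 6: conn=21 S1=77 S2=51 S3=21 blocked=[]
Op 7: conn=11 S1=77 S2=51 S3=11 blocked=[]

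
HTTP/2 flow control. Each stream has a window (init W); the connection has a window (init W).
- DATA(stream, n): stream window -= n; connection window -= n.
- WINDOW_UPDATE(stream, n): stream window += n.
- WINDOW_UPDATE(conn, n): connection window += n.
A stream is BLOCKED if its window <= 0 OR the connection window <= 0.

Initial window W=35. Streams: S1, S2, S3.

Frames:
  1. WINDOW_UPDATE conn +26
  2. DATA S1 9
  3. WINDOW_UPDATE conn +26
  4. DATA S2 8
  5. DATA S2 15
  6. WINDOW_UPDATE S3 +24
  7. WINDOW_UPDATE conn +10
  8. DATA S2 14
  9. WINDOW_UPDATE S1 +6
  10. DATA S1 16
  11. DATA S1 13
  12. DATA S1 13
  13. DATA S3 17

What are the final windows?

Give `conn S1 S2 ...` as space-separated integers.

Answer: -8 -10 -2 42

Derivation:
Op 1: conn=61 S1=35 S2=35 S3=35 blocked=[]
Op 2: conn=52 S1=26 S2=35 S3=35 blocked=[]
Op 3: conn=78 S1=26 S2=35 S3=35 blocked=[]
Op 4: conn=70 S1=26 S2=27 S3=35 blocked=[]
Op 5: conn=55 S1=26 S2=12 S3=35 blocked=[]
Op 6: conn=55 S1=26 S2=12 S3=59 blocked=[]
Op 7: conn=65 S1=26 S2=12 S3=59 blocked=[]
Op 8: conn=51 S1=26 S2=-2 S3=59 blocked=[2]
Op 9: conn=51 S1=32 S2=-2 S3=59 blocked=[2]
Op 10: conn=35 S1=16 S2=-2 S3=59 blocked=[2]
Op 11: conn=22 S1=3 S2=-2 S3=59 blocked=[2]
Op 12: conn=9 S1=-10 S2=-2 S3=59 blocked=[1, 2]
Op 13: conn=-8 S1=-10 S2=-2 S3=42 blocked=[1, 2, 3]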